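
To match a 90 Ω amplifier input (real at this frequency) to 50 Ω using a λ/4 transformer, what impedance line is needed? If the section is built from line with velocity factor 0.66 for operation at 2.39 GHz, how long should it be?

Z_qwt = √(Z_0·R_L) = √(50 × 90) = √4500
λ = 0.66·c/f = 0.0828 m, so l = λ/4 = 0.0207 m

Z_qwt ≈ 67.1 Ω; length ≈ 2.07 cm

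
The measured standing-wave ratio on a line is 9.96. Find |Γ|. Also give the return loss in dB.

|Γ| ≈ 0.818; return loss ≈ 1.75 dB

|Γ| = (S − 1)/(S + 1) = (9.96 − 1)/(9.96 + 1) = 8.96/11
RL = −20·log₁₀|Γ| = −20·log₁₀(0.818)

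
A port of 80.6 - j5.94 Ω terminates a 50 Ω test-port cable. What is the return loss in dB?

RL ≈ 12.5 dB

Γ = (30.6 − j5.94)/(130.6 − j5.94), |Γ| = 0.238
RL = −20·log₁₀|Γ| = −20·log₁₀(0.238)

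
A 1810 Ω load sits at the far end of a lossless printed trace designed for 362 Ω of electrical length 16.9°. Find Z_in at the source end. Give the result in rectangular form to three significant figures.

tan(βl) = tan(16.9°) = 0.304
Z_in = Z_0·(Z_L + jZ_0·tanβl)/(Z_0 + jZ_L·tanβl)
     = 362·(1810 + j110)/(362 + j550)

Z_in ≈ 598 − j798 Ω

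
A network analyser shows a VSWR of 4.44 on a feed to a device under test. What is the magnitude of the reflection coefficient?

|Γ| = (S − 1)/(S + 1) = (4.44 − 1)/(4.44 + 1) = 3.44/5.44

|Γ| ≈ 0.632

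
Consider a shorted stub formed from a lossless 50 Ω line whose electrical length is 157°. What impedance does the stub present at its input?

Z_in ≈ −j21.2 Ω

tan(βl) = -0.424
For a shorted stub, Z_in = jZ_0·tan(βl)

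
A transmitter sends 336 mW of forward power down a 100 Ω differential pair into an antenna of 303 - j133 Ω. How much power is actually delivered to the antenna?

P_delivered ≈ 226 mW

|Γ| = |(203 − j133)/(403 − j133)| = 0.572
|Γ|² = 0.327
P_refl = |Γ|²·P_inc = 110 mW, P_del = (1 − |Γ|²)·P_inc = 226 mW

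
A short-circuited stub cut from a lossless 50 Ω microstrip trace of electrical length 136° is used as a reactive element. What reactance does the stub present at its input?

X_in ≈ -48.3 Ω (capacitive)

tan(βl) = -0.966
For a short-circuited stub, Z_in = jZ_0·tan(βl)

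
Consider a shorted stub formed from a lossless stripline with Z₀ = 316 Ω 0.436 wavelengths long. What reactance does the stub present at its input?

X_in ≈ -134 Ω (capacitive)

βl = 2π × 0.436 = 157°
tan(βl) = -0.425
For a shorted stub, Z_in = jZ_0·tan(βl)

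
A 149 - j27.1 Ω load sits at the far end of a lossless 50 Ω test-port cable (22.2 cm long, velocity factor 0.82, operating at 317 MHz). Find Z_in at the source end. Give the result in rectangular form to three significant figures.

λ = v/f = 0.82·c / 317 MHz = 0.776 m
βl = 2π·l/λ = 2π × 0.286 = 103°
tan(βl) = tan(103°) = -4.34
Z_in = Z_0·(Z_L + jZ_0·tanβl)/(Z_0 + jZ_L·tanβl)
     = 50·(149 − j244)/(-67.5 − j646)

Z_in ≈ 17.5 + j13.4 Ω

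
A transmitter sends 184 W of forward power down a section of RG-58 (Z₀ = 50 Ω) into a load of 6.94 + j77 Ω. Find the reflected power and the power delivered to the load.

P_reflected ≈ 156 W; P_delivered ≈ 27.8 W

|Γ| = |(-43.06 + j77)/(56.94 + j77)| = 0.921
|Γ|² = 0.849
P_refl = |Γ|²·P_inc = 156 W, P_del = (1 − |Γ|²)·P_inc = 27.8 W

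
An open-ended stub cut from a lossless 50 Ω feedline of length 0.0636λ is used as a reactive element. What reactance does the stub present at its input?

βl = 2π × 0.0636 = 22.9°
tan(βl) = 0.422
For an open-ended stub, Z_in = −jZ_0·cot(βl) = −jZ_0/tan(βl)

X_in ≈ -118 Ω (capacitive)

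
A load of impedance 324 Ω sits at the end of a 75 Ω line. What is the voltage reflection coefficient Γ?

Γ = (Z_L − Z_0)/(Z_L + Z_0) = (324 − 75)/(324 + 75) = 249/399

Γ = 0.624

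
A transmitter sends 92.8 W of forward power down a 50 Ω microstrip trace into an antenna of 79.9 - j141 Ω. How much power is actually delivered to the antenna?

P_delivered ≈ 40.3 W

|Γ| = |(29.9 − j141)/(129.9 − j141)| = 0.752
|Γ|² = 0.565
P_refl = |Γ|²·P_inc = 52.5 W, P_del = (1 − |Γ|²)·P_inc = 40.3 W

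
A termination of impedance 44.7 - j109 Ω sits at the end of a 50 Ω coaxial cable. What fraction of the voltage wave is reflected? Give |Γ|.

|Γ| ≈ 0.756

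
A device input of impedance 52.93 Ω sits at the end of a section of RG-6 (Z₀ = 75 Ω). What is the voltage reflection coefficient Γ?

Γ = -0.173

Γ = (Z_L − Z_0)/(Z_L + Z_0) = (52.93 − 75)/(52.93 + 75) = -22.07/127.9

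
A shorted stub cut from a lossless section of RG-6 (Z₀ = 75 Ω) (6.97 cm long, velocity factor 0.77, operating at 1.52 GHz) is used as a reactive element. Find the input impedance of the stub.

λ = v/f = 0.77·c / 1.52 GHz = 0.152 m
βl = 2π·l/λ = 2π × 0.459 = 165°
tan(βl) = -0.266
For a shorted stub, Z_in = jZ_0·tan(βl)

Z_in ≈ −j19.9 Ω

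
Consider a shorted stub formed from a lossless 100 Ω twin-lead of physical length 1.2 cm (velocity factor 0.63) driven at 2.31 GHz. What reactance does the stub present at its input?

λ = v/f = 0.63·c / 2.31 GHz = 0.0818 m
βl = 2π·l/λ = 2π × 0.147 = 52.8°
tan(βl) = 1.32
For a shorted stub, Z_in = jZ_0·tan(βl)

X_in ≈ 132 Ω (inductive)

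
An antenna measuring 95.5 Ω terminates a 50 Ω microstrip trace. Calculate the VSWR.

For a purely resistive load, VSWR = R_L/Z_0 or Z_0/R_L (whichever > 1) = 95.5/50

VSWR ≈ 1.91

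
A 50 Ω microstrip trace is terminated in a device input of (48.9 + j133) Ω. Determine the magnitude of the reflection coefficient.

|Γ| ≈ 0.802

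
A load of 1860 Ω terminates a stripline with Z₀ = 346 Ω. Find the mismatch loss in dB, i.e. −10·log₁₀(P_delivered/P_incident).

Γ = (1860 − 346)/(1860 + 346) = 0.686
|Γ|² = 0.471, so P_del/P_inc = 1 − |Γ|² = 0.529
ML = −10·log₁₀(1 − |Γ|²)

mismatch loss ≈ 2.77 dB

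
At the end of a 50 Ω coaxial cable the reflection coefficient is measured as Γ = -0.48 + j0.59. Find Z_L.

Z_L = Z_0·(1 + Γ)/(1 − Γ) = 50·(0.52 + j0.59)/(1.48 − j0.59)

Z_L ≈ 8.3 + j23.2 Ω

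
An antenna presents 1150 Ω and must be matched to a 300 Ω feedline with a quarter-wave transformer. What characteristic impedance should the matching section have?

Z_qwt ≈ 587 Ω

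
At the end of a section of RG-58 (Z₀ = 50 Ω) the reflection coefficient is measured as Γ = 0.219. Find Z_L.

Z_L = Z_0·(1 + Γ)/(1 − Γ) = 50·(1.22)/(0.781)

Z_L ≈ 78 Ω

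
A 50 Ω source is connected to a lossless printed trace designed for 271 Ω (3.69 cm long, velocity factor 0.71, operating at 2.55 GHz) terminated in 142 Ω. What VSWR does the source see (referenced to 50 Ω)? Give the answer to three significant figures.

λ = v/f = 0.71·c / 2.55 GHz = 0.0835 m
βl = 2π·l/λ = 2π × 0.442 = 159°
tan(βl) = -0.383
Z_in = Z_0·(Z_L + jZ_0·tanβl)/(Z_0 + jZ_L·tanβl) = 157 − j72.4 Ω
Γ_s = (Z_in − Z_s)/(Z_in + Z_s) = (107 − j72.4)/(207 − j72.4), |Γ_s| = 0.589
VSWR = (1 + |Γ_s|)/(1 − |Γ_s|)

VSWR ≈ 3.86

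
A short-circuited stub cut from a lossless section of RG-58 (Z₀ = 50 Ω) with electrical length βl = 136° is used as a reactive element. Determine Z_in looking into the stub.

Z_in ≈ −j48.3 Ω

tan(βl) = -0.966
For a short-circuited stub, Z_in = jZ_0·tan(βl)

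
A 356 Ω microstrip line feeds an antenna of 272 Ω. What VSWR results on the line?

For a purely resistive load, VSWR = R_L/Z_0 or Z_0/R_L (whichever > 1) = 356/272

VSWR ≈ 1.31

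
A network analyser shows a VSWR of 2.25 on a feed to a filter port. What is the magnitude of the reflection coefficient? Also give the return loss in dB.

|Γ| = (S − 1)/(S + 1) = (2.25 − 1)/(2.25 + 1) = 1.25/3.25
RL = −20·log₁₀|Γ| = −20·log₁₀(0.385)

|Γ| ≈ 0.385; return loss ≈ 8.3 dB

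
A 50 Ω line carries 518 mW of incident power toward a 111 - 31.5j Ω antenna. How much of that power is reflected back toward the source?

P_reflected ≈ 90.7 mW

|Γ| = |(61 − j31.5)/(161 − j31.5)| = 0.418
|Γ|² = 0.175
P_refl = |Γ|²·P_inc = 90.7 mW, P_del = (1 − |Γ|²)·P_inc = 427 mW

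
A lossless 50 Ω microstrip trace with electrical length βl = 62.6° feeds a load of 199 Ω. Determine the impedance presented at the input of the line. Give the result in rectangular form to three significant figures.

tan(βl) = tan(62.6°) = 1.93
Z_in = Z_0·(Z_L + jZ_0·tanβl)/(Z_0 + jZ_L·tanβl)
     = 50·(199 + j96.5)/(50 + j384)

Z_in ≈ 15.7 − j23.9 Ω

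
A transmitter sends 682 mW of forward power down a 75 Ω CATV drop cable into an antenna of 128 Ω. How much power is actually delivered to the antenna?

P_delivered ≈ 636 mW

Γ = (128 − 75)/(128 + 75) = 0.261
|Γ|² = 0.0682
P_refl = |Γ|²·P_inc = 46.5 mW, P_del = (1 − |Γ|²)·P_inc = 636 mW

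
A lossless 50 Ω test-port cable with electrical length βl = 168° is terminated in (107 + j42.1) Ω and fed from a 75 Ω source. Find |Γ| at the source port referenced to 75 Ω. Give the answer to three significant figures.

|Γ| ≈ 0.349

tan(βl) = -0.213
Z_in = Z_0·(Z_L + jZ_0·tanβl)/(Z_0 + jZ_L·tanβl) = 70 + j53.7 Ω
Γ_s = (Z_in − Z_s)/(Z_in + Z_s) = (-4.97 + j53.7)/(145 + j53.7), |Γ_s| = 0.349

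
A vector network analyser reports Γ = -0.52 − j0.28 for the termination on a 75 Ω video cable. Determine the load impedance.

Z_L = Z_0·(1 + Γ)/(1 − Γ) = 75·(0.48 − j0.28)/(1.52 + j0.28)

Z_L ≈ 20.4 − j17.6 Ω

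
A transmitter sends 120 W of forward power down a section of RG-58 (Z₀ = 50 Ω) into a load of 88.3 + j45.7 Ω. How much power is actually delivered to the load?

P_delivered ≈ 99.9 W

|Γ| = |(38.3 + j45.7)/(138.3 + j45.7)| = 0.409
|Γ|² = 0.168
P_refl = |Γ|²·P_inc = 20.1 W, P_del = (1 − |Γ|²)·P_inc = 99.9 W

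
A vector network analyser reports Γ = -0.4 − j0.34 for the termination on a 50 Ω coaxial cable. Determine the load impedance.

Z_L ≈ 17.5 − j16.4 Ω

Z_L = Z_0·(1 + Γ)/(1 − Γ) = 50·(0.6 − j0.34)/(1.4 + j0.34)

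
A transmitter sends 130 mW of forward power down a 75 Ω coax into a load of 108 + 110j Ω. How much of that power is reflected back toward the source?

|Γ| = |(33 + j110)/(183 + j110)| = 0.538
|Γ|² = 0.289
P_refl = |Γ|²·P_inc = 37.6 mW, P_del = (1 − |Γ|²)·P_inc = 92.4 mW

P_reflected ≈ 37.6 mW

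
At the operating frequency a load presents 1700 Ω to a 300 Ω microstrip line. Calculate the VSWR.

Γ = (1700 − 300)/(1700 + 300) = 0.7
VSWR = (1 + 0.7)/(1 − 0.7)

VSWR ≈ 5.67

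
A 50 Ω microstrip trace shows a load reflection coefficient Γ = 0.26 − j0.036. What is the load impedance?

Z_L = Z_0·(1 + Γ)/(1 − Γ) = 50·(1.26 − j0.036)/(0.74 + j0.036)

Z_L ≈ 84.8 − j6.56 Ω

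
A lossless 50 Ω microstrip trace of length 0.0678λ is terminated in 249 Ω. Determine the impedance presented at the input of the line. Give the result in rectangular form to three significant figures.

βl = 2π × 0.0678 = 24.4°
tan(βl) = tan(24.4°) = 0.454
Z_in = Z_0·(Z_L + jZ_0·tanβl)/(Z_0 + jZ_L·tanβl)
     = 50·(249 + j22.7)/(50 + j113)

Z_in ≈ 49.2 − j88.4 Ω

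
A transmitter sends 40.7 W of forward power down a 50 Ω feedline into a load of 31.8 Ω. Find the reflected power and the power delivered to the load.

P_reflected ≈ 2.01 W; P_delivered ≈ 38.7 W

Γ = (31.8 − 50)/(31.8 + 50) = -0.222
|Γ|² = 0.0495
P_refl = |Γ|²·P_inc = 2.01 W, P_del = (1 − |Γ|²)·P_inc = 38.7 W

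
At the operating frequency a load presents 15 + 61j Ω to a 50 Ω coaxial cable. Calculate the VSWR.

Γ = (Z_L − Z_0)/(Z_L + Z_0) = (-35 + j61)/(65 + j61)
|Γ| = 70.3/89.1 = 0.789
VSWR = (1 + |Γ|)/(1 − |Γ|) = 1.79/0.211

VSWR ≈ 8.48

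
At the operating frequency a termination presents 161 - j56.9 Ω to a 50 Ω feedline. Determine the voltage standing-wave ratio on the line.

VSWR ≈ 3.66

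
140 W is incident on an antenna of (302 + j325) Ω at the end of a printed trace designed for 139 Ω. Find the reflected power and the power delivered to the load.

|Γ| = |(163 + j325)/(441 + j325)| = 0.664
|Γ|² = 0.44
P_refl = |Γ|²·P_inc = 61.7 W, P_del = (1 − |Γ|²)·P_inc = 78.3 W

P_reflected ≈ 61.7 W; P_delivered ≈ 78.3 W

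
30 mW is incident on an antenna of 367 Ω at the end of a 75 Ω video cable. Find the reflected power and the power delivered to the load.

Γ = (367 − 75)/(367 + 75) = 0.661
|Γ|² = 0.436
P_refl = |Γ|²·P_inc = 13.1 mW, P_del = (1 − |Γ|²)·P_inc = 16.9 mW

P_reflected ≈ 13.1 mW; P_delivered ≈ 16.9 mW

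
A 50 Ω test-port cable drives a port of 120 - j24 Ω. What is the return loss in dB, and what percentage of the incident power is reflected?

RL ≈ 7.31 dB; 18.6% of incident power reflected

Γ = (70 − j24)/(170 − j24), |Γ| = 0.431
RL = −20·log₁₀(0.431) = 7.31 dB
P_refl/P_inc = |Γ|² = 0.186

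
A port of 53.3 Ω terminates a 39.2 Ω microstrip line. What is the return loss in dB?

RL ≈ 16.3 dB

Γ = (53.3 − 39.2)/(53.3 + 39.2) = 0.152
RL = −20·log₁₀|Γ| = −20·log₁₀(0.152)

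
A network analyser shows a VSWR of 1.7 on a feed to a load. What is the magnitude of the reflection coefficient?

|Γ| ≈ 0.259

|Γ| = (S − 1)/(S + 1) = (1.7 − 1)/(1.7 + 1) = 0.7/2.7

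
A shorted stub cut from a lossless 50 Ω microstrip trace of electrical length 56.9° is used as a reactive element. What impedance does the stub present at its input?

tan(βl) = 1.53
For a shorted stub, Z_in = jZ_0·tan(βl)

Z_in ≈ +j76.7 Ω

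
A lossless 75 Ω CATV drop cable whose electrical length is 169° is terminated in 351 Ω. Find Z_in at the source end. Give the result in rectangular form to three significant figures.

tan(βl) = tan(169°) = -0.194
Z_in = Z_0·(Z_L + jZ_0·tanβl)/(Z_0 + jZ_L·tanβl)
     = 75·(351 − j14.6)/(75 − j68.2)

Z_in ≈ 199 + j167 Ω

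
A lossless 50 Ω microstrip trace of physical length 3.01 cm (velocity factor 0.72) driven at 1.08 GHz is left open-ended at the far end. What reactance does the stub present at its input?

X_in ≈ -36.1 Ω (capacitive)

λ = v/f = 0.72·c / 1.08 GHz = 0.2 m
βl = 2π·l/λ = 2π × 0.15 = 54.2°
tan(βl) = 1.39
For an open-ended stub, Z_in = −jZ_0·cot(βl) = −jZ_0/tan(βl)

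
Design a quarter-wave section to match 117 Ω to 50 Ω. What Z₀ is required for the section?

Z_qwt = √(Z_0·R_L) = √(50 × 117) = √5850

Z_qwt ≈ 76.5 Ω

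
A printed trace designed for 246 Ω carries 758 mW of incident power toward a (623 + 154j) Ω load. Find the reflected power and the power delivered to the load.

P_reflected ≈ 161 mW; P_delivered ≈ 597 mW

|Γ| = |(377 + j154)/(869 + j154)| = 0.461
|Γ|² = 0.213
P_refl = |Γ|²·P_inc = 161 mW, P_del = (1 − |Γ|²)·P_inc = 597 mW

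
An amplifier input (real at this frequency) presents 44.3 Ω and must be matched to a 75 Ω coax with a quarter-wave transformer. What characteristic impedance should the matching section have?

Z_qwt ≈ 57.6 Ω

Z_qwt = √(Z_0·R_L) = √(75 × 44.3) = √3322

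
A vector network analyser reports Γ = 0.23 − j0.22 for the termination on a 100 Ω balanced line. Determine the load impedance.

Z_L ≈ 140 − j68.6 Ω

Z_L = Z_0·(1 + Γ)/(1 − Γ) = 100·(1.23 − j0.22)/(0.77 + j0.22)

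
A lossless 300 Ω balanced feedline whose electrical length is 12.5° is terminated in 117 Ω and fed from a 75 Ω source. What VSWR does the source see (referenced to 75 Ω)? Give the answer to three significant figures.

tan(βl) = 0.222
Z_in = Z_0·(Z_L + jZ_0·tanβl)/(Z_0 + jZ_L·tanβl) = 122 + j56 Ω
Γ_s = (Z_in − Z_s)/(Z_in + Z_s) = (46.8 + j56)/(197 + j56), |Γ_s| = 0.357
VSWR = (1 + |Γ_s|)/(1 − |Γ_s|)

VSWR ≈ 2.11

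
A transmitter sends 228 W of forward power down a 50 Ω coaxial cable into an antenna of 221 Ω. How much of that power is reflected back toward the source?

Γ = (221 − 50)/(221 + 50) = 0.631
|Γ|² = 0.398
P_refl = |Γ|²·P_inc = 90.8 W, P_del = (1 − |Γ|²)·P_inc = 137 W

P_reflected ≈ 90.8 W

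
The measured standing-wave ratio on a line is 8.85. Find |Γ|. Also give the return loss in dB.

|Γ| = (S − 1)/(S + 1) = (8.85 − 1)/(8.85 + 1) = 7.85/9.85
RL = −20·log₁₀|Γ| = −20·log₁₀(0.797)

|Γ| ≈ 0.797; return loss ≈ 1.97 dB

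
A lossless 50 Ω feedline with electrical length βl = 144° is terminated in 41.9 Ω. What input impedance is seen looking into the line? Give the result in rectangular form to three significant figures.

tan(βl) = tan(144°) = -0.727
Z_in = Z_0·(Z_L + jZ_0·tanβl)/(Z_0 + jZ_L·tanβl)
     = 50·(41.9 − j36.3)/(50 − j30.4)

Z_in ≈ 46.7 − j7.89 Ω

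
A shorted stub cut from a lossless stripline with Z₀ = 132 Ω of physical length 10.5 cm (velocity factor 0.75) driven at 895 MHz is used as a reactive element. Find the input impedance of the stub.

Z_in ≈ −j75.1 Ω

λ = v/f = 0.75·c / 895 MHz = 0.251 m
βl = 2π·l/λ = 2π × 0.418 = 150°
tan(βl) = -0.569
For a shorted stub, Z_in = jZ_0·tan(βl)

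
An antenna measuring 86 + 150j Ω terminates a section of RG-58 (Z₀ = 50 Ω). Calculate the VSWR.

Γ = (Z_L − Z_0)/(Z_L + Z_0) = (36 + j150)/(136 + j150)
|Γ| = 154/202 = 0.762
VSWR = (1 + |Γ|)/(1 − |Γ|) = 1.76/0.238

VSWR ≈ 7.4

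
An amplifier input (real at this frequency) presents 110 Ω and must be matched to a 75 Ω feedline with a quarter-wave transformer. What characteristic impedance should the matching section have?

Z_qwt ≈ 90.8 Ω

Z_qwt = √(Z_0·R_L) = √(75 × 110) = √8250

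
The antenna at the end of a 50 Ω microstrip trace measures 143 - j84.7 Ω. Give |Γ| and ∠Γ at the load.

Γ = (Z_L − Z_0)/(Z_L + Z_0) = (93 − j84.7)/(193 − j84.7)
|Γ| = 126/211 = 0.597

Γ ≈ 0.597 ∠ -18.6°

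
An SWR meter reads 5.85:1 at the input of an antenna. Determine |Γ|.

|Γ| = (S − 1)/(S + 1) = (5.85 − 1)/(5.85 + 1) = 4.85/6.85

|Γ| ≈ 0.708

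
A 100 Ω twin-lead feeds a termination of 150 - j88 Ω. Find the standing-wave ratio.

VSWR ≈ 2.24

Γ = (Z_L − Z_0)/(Z_L + Z_0) = (50 − j88)/(250 − j88)
|Γ| = 101/265 = 0.382
VSWR = (1 + |Γ|)/(1 − |Γ|) = 1.38/0.618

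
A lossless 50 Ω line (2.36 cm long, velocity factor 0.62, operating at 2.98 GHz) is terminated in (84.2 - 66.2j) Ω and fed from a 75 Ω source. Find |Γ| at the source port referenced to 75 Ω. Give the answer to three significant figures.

λ = v/f = 0.62·c / 2.98 GHz = 0.0624 m
βl = 2π·l/λ = 2π × 0.378 = 136°
tan(βl) = -0.962
Z_in = Z_0·(Z_L + jZ_0·tanβl)/(Z_0 + jZ_L·tanβl) = 60.1 + j62.1 Ω
Γ_s = (Z_in − Z_s)/(Z_in + Z_s) = (-14.9 + j62.1)/(135 + j62.1), |Γ_s| = 0.43

|Γ| ≈ 0.43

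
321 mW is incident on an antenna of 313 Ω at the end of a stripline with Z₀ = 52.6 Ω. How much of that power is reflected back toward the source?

Γ = (313 − 52.6)/(313 + 52.6) = 0.712
|Γ|² = 0.507
P_refl = |Γ|²·P_inc = 163 mW, P_del = (1 − |Γ|²)·P_inc = 158 mW

P_reflected ≈ 163 mW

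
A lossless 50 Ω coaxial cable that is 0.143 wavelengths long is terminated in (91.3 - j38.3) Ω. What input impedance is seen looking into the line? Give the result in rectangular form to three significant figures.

Z_in ≈ 25.8 − j17.7 Ω

βl = 2π × 0.143 = 51.5°
tan(βl) = tan(51.5°) = 1.26
Z_in = Z_0·(Z_L + jZ_0·tanβl)/(Z_0 + jZ_L·tanβl)
     = 50·(91.3 + j24.5)/(98.1 + j115)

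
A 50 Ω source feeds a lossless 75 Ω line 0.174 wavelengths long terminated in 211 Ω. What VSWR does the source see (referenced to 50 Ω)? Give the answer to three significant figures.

βl = 2π × 0.174 = 62.6°
tan(βl) = 1.93
Z_in = Z_0·(Z_L + jZ_0·tanβl)/(Z_0 + jZ_L·tanβl) = 32.7 − j32.8 Ω
Γ_s = (Z_in − Z_s)/(Z_in + Z_s) = (-17.3 − j32.8)/(82.7 − j32.8), |Γ_s| = 0.417
VSWR = (1 + |Γ_s|)/(1 − |Γ_s|)

VSWR ≈ 2.43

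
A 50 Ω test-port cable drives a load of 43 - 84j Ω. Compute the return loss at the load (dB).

RL ≈ 3.44 dB

Γ = (-7 − j84)/(93 − j84), |Γ| = 0.673
RL = −20·log₁₀|Γ| = −20·log₁₀(0.673)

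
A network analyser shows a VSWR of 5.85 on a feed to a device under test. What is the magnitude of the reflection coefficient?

|Γ| ≈ 0.708

|Γ| = (S − 1)/(S + 1) = (5.85 − 1)/(5.85 + 1) = 4.85/6.85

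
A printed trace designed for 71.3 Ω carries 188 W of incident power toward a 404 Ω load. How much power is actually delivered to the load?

Γ = (404 − 71.3)/(404 + 71.3) = 0.7
|Γ|² = 0.49
P_refl = |Γ|²·P_inc = 92.1 W, P_del = (1 − |Γ|²)·P_inc = 95.9 W

P_delivered ≈ 95.9 W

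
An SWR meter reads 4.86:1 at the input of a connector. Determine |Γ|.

|Γ| ≈ 0.659

|Γ| = (S − 1)/(S + 1) = (4.86 − 1)/(4.86 + 1) = 3.86/5.86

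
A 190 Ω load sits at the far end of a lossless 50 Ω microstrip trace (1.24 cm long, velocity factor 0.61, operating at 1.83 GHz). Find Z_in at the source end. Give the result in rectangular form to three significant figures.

Z_in ≈ 24.9 − j44 Ω

λ = v/f = 0.61·c / 1.83 GHz = 0.1 m
βl = 2π·l/λ = 2π × 0.124 = 44.6°
tan(βl) = tan(44.6°) = 0.988
Z_in = Z_0·(Z_L + jZ_0·tanβl)/(Z_0 + jZ_L·tanβl)
     = 50·(190 + j49.4)/(50 + j188)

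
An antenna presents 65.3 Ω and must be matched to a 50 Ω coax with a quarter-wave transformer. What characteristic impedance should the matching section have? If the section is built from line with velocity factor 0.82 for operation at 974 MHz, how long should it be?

Z_qwt ≈ 57.1 Ω; length ≈ 6.31 cm

Z_qwt = √(Z_0·R_L) = √(50 × 65.3) = √3265
λ = 0.82·c/f = 0.253 m, so l = λ/4 = 0.0631 m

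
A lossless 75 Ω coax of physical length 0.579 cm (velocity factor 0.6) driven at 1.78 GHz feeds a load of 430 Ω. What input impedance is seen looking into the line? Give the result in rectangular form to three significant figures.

λ = v/f = 0.6·c / 1.78 GHz = 0.101 m
βl = 2π·l/λ = 2π × 0.0573 = 20.6°
tan(βl) = tan(20.6°) = 0.376
Z_in = Z_0·(Z_L + jZ_0·tanβl)/(Z_0 + jZ_L·tanβl)
     = 75·(430 + j28.2)/(75 + j162)

Z_in ≈ 86.9 − j159 Ω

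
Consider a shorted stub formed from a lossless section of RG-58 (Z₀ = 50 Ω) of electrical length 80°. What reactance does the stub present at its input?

tan(βl) = 5.67
For a shorted stub, Z_in = jZ_0·tan(βl)

X_in ≈ 284 Ω (inductive)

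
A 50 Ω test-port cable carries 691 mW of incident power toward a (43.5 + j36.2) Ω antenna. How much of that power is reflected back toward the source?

P_reflected ≈ 93 mW

|Γ| = |(-6.5 + j36.2)/(93.5 + j36.2)| = 0.367
|Γ|² = 0.135
P_refl = |Γ|²·P_inc = 93 mW, P_del = (1 − |Γ|²)·P_inc = 598 mW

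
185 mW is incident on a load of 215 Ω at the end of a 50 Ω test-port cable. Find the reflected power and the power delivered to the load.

P_reflected ≈ 71.7 mW; P_delivered ≈ 113 mW

Γ = (215 − 50)/(215 + 50) = 0.623
|Γ|² = 0.388
P_refl = |Γ|²·P_inc = 71.7 mW, P_del = (1 − |Γ|²)·P_inc = 113 mW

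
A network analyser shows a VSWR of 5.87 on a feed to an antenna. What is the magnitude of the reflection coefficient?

|Γ| = (S − 1)/(S + 1) = (5.87 − 1)/(5.87 + 1) = 4.87/6.87

|Γ| ≈ 0.709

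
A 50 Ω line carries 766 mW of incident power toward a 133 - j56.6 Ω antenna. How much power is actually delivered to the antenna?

|Γ| = |(83 − j56.6)/(183 − j56.6)| = 0.524
|Γ|² = 0.275
P_refl = |Γ|²·P_inc = 211 mW, P_del = (1 − |Γ|²)·P_inc = 555 mW

P_delivered ≈ 555 mW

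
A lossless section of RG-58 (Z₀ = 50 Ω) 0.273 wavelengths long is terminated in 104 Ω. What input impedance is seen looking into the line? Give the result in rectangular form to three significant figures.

βl = 2π × 0.273 = 98.3°
tan(βl) = tan(98.3°) = -6.87
Z_in = Z_0·(Z_L + jZ_0·tanβl)/(Z_0 + jZ_L·tanβl)
     = 50·(104 − j344)/(50 − j715)

Z_in ≈ 24.4 + j5.57 Ω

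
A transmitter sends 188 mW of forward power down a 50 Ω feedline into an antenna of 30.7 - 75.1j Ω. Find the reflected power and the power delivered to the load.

P_reflected ≈ 93 mW; P_delivered ≈ 95 mW

|Γ| = |(-19.3 − j75.1)/(80.7 − j75.1)| = 0.703
|Γ|² = 0.495
P_refl = |Γ|²·P_inc = 93 mW, P_del = (1 − |Γ|²)·P_inc = 95 mW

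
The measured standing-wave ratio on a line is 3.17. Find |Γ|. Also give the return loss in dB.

|Γ| ≈ 0.52; return loss ≈ 5.67 dB

|Γ| = (S − 1)/(S + 1) = (3.17 − 1)/(3.17 + 1) = 2.17/4.17
RL = −20·log₁₀|Γ| = −20·log₁₀(0.52)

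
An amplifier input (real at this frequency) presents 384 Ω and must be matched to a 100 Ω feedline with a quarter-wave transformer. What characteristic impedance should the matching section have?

Z_qwt ≈ 196 Ω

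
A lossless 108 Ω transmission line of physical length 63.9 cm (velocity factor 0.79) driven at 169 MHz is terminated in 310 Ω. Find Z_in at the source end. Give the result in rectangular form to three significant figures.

λ = v/f = 0.79·c / 169 MHz = 1.4 m
βl = 2π·l/λ = 2π × 0.456 = 164°
tan(βl) = tan(164°) = -0.286
Z_in = Z_0·(Z_L + jZ_0·tanβl)/(Z_0 + jZ_L·tanβl)
     = 108·(310 − j30.9)/(108 − j88.7)

Z_in ≈ 200 + j134 Ω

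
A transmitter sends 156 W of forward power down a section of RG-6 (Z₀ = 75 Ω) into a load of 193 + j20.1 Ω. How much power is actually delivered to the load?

P_delivered ≈ 125 W

|Γ| = |(118 + j20.1)/(268 + j20.1)| = 0.445
|Γ|² = 0.198
P_refl = |Γ|²·P_inc = 30.9 W, P_del = (1 − |Γ|²)·P_inc = 125 W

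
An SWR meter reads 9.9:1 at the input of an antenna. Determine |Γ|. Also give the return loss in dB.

|Γ| = (S − 1)/(S + 1) = (9.9 − 1)/(9.9 + 1) = 8.9/10.9
RL = −20·log₁₀|Γ| = −20·log₁₀(0.817)

|Γ| ≈ 0.817; return loss ≈ 1.76 dB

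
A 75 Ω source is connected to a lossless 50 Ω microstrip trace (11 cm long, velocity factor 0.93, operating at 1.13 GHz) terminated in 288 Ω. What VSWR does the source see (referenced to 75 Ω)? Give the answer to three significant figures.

VSWR ≈ 4.4

λ = v/f = 0.93·c / 1.13 GHz = 0.247 m
βl = 2π·l/λ = 2π × 0.446 = 160°
tan(βl) = -0.356
Z_in = Z_0·(Z_L + jZ_0·tanβl)/(Z_0 + jZ_L·tanβl) = 62.3 + j110 Ω
Γ_s = (Z_in − Z_s)/(Z_in + Z_s) = (-12.7 + j110)/(137 + j110), |Γ_s| = 0.629
VSWR = (1 + |Γ_s|)/(1 − |Γ_s|)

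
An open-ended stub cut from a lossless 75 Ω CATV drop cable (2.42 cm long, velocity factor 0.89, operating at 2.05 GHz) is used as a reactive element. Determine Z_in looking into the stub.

λ = v/f = 0.89·c / 2.05 GHz = 0.13 m
βl = 2π·l/λ = 2π × 0.186 = 66.9°
tan(βl) = 2.34
For an open-ended stub, Z_in = −jZ_0·cot(βl) = −jZ_0/tan(βl)

Z_in ≈ −j32 Ω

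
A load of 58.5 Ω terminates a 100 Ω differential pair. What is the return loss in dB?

RL ≈ 11.6 dB

Γ = (58.5 − 100)/(58.5 + 100) = -0.262
RL = −20·log₁₀|Γ| = −20·log₁₀(0.262)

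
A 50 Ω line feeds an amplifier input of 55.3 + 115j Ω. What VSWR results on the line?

VSWR ≈ 6.64

Γ = (Z_L − Z_0)/(Z_L + Z_0) = (5.3 + j115)/(105.3 + j115)
|Γ| = 115/156 = 0.738
VSWR = (1 + |Γ|)/(1 − |Γ|) = 1.74/0.262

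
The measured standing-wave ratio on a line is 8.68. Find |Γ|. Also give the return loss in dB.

|Γ| = (S − 1)/(S + 1) = (8.68 − 1)/(8.68 + 1) = 7.68/9.68
RL = −20·log₁₀|Γ| = −20·log₁₀(0.793)

|Γ| ≈ 0.793; return loss ≈ 2.01 dB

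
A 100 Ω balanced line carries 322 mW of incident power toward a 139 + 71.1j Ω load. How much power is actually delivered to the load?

P_delivered ≈ 288 mW

|Γ| = |(39 + j71.1)/(239 + j71.1)| = 0.325
|Γ|² = 0.106
P_refl = |Γ|²·P_inc = 34.1 mW, P_del = (1 − |Γ|²)·P_inc = 288 mW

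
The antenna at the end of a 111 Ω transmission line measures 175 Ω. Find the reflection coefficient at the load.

Γ = 0.224

Γ = (Z_L − Z_0)/(Z_L + Z_0) = (175 − 111)/(175 + 111) = 64/286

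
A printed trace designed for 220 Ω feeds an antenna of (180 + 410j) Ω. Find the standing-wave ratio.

VSWR ≈ 6.12

Γ = (Z_L − Z_0)/(Z_L + Z_0) = (-40 + j410)/(400 + j410)
|Γ| = 412/573 = 0.719
VSWR = (1 + |Γ|)/(1 − |Γ|) = 1.72/0.281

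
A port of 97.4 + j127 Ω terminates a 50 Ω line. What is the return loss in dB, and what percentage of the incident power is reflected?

RL ≈ 3.14 dB; 48.5% of incident power reflected

Γ = (47.4 + j127)/(147.4 + j127), |Γ| = 0.697
RL = −20·log₁₀(0.697) = 3.14 dB
P_refl/P_inc = |Γ|² = 0.485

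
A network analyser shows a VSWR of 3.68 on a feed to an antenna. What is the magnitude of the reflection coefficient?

|Γ| ≈ 0.573

|Γ| = (S − 1)/(S + 1) = (3.68 − 1)/(3.68 + 1) = 2.68/4.68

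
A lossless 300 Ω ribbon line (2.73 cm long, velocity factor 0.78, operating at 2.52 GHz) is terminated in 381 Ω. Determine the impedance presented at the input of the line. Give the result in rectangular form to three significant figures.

Z_in ≈ 243 + j30.8 Ω

λ = v/f = 0.78·c / 2.52 GHz = 0.0929 m
βl = 2π·l/λ = 2π × 0.294 = 106°
tan(βl) = tan(106°) = -3.52
Z_in = Z_0·(Z_L + jZ_0·tanβl)/(Z_0 + jZ_L·tanβl)
     = 300·(381 − j1060)/(300 − j1340)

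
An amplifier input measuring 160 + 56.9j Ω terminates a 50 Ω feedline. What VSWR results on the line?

VSWR ≈ 3.64

Γ = (Z_L − Z_0)/(Z_L + Z_0) = (110 + j56.9)/(210 + j56.9)
|Γ| = 124/218 = 0.569
VSWR = (1 + |Γ|)/(1 − |Γ|) = 1.57/0.431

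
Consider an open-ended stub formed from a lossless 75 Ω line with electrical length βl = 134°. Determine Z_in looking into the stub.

tan(βl) = -1.04
For an open-ended stub, Z_in = −jZ_0·cot(βl) = −jZ_0/tan(βl)

Z_in ≈ +j72.4 Ω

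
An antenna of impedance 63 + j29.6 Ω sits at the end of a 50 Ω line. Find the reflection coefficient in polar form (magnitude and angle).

Γ ≈ 0.277 ∠ 51.6°

Γ = (Z_L − Z_0)/(Z_L + Z_0) = (13 + j29.6)/(113 + j29.6)
|Γ| = 32.3/117 = 0.277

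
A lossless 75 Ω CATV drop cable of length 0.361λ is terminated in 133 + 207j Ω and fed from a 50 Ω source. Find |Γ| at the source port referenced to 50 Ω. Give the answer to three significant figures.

βl = 2π × 0.361 = 130°
tan(βl) = -1.19
Z_in = Z_0·(Z_L + jZ_0·tanβl)/(Z_0 + jZ_L·tanβl) = 14.1 + j34.3 Ω
Γ_s = (Z_in − Z_s)/(Z_in + Z_s) = (-35.9 + j34.3)/(64.1 + j34.3), |Γ_s| = 0.684

|Γ| ≈ 0.684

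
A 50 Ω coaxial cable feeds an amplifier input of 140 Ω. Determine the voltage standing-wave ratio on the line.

For a purely resistive load, VSWR = R_L/Z_0 or Z_0/R_L (whichever > 1) = 140/50

VSWR ≈ 2.8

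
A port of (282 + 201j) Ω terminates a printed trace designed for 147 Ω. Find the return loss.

Γ = (135 + j201)/(429 + j201), |Γ| = 0.511
RL = −20·log₁₀|Γ| = −20·log₁₀(0.511)

RL ≈ 5.83 dB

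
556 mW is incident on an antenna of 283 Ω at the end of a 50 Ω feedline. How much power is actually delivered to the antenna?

Γ = (283 − 50)/(283 + 50) = 0.7
|Γ|² = 0.49
P_refl = |Γ|²·P_inc = 272 mW, P_del = (1 − |Γ|²)·P_inc = 284 mW

P_delivered ≈ 284 mW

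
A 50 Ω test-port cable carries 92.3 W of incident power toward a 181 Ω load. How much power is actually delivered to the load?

Γ = (181 − 50)/(181 + 50) = 0.567
|Γ|² = 0.322
P_refl = |Γ|²·P_inc = 29.7 W, P_del = (1 − |Γ|²)·P_inc = 62.6 W

P_delivered ≈ 62.6 W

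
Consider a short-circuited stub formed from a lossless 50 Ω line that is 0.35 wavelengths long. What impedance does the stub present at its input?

Z_in ≈ −j68.8 Ω

βl = 2π × 0.35 = 126°
tan(βl) = -1.38
For a short-circuited stub, Z_in = jZ_0·tan(βl)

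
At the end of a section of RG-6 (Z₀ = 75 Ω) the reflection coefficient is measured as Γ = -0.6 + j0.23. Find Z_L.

Z_L = Z_0·(1 + Γ)/(1 − Γ) = 75·(0.4 + j0.23)/(1.6 − j0.23)

Z_L ≈ 16.9 + j13.2 Ω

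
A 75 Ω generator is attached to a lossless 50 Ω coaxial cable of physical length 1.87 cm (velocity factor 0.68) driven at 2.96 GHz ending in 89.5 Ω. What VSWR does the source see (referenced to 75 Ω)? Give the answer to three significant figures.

VSWR ≈ 2.66

λ = v/f = 0.68·c / 2.96 GHz = 0.0689 m
βl = 2π·l/λ = 2π × 0.271 = 97.7°
tan(βl) = -7.42
Z_in = Z_0·(Z_L + jZ_0·tanβl)/(Z_0 + jZ_L·tanβl) = 28.3 + j4.61 Ω
Γ_s = (Z_in − Z_s)/(Z_in + Z_s) = (-46.7 + j4.61)/(103 + j4.61), |Γ_s| = 0.454
VSWR = (1 + |Γ_s|)/(1 − |Γ_s|)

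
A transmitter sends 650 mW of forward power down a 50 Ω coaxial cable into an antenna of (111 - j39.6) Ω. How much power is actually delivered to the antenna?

|Γ| = |(61 − j39.6)/(161 − j39.6)| = 0.439
|Γ|² = 0.192
P_refl = |Γ|²·P_inc = 125 mW, P_del = (1 − |Γ|²)·P_inc = 525 mW

P_delivered ≈ 525 mW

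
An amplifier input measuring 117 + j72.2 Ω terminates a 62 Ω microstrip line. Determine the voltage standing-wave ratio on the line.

Γ = (Z_L − Z_0)/(Z_L + Z_0) = (55 + j72.2)/(179 + j72.2)
|Γ| = 90.8/193 = 0.47
VSWR = (1 + |Γ|)/(1 − |Γ|) = 1.47/0.53

VSWR ≈ 2.78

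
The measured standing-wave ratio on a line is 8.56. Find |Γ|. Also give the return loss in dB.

|Γ| = (S − 1)/(S + 1) = (8.56 − 1)/(8.56 + 1) = 7.56/9.56
RL = −20·log₁₀|Γ| = −20·log₁₀(0.791)

|Γ| ≈ 0.791; return loss ≈ 2.04 dB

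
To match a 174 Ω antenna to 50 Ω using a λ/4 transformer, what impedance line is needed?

Z_qwt = √(Z_0·R_L) = √(50 × 174) = √8700

Z_qwt ≈ 93.3 Ω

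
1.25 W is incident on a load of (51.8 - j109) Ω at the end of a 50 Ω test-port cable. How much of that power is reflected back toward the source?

P_reflected ≈ 0.668 W

|Γ| = |(1.8 − j109)/(101.8 − j109)| = 0.731
|Γ|² = 0.534
P_refl = |Γ|²·P_inc = 0.668 W, P_del = (1 − |Γ|²)·P_inc = 0.582 W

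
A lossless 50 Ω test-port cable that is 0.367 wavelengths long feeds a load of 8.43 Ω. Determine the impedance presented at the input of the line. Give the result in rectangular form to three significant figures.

βl = 2π × 0.367 = 132°
tan(βl) = tan(132°) = -1.11
Z_in = Z_0·(Z_L + jZ_0·tanβl)/(Z_0 + jZ_L·tanβl)
     = 50·(8.43 − j55.3)/(50 − j9.32)

Z_in ≈ 18.1 − j51.9 Ω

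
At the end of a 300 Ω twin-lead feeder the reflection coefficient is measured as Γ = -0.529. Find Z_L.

Z_L = Z_0·(1 + Γ)/(1 − Γ) = 300·(0.471)/(1.53)

Z_L ≈ 92.4 Ω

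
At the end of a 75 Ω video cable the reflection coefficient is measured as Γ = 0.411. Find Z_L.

Z_L ≈ 180 Ω

Z_L = Z_0·(1 + Γ)/(1 − Γ) = 75·(1.41)/(0.589)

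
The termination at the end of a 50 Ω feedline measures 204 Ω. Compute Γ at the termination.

Γ = 0.606

Γ = (Z_L − Z_0)/(Z_L + Z_0) = (204 − 50)/(204 + 50) = 154/254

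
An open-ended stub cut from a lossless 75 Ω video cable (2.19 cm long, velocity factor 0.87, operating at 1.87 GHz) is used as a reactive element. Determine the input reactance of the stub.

X_in ≈ -49.7 Ω (capacitive)

λ = v/f = 0.87·c / 1.87 GHz = 0.14 m
βl = 2π·l/λ = 2π × 0.157 = 56.5°
tan(βl) = 1.51
For an open-ended stub, Z_in = −jZ_0·cot(βl) = −jZ_0/tan(βl)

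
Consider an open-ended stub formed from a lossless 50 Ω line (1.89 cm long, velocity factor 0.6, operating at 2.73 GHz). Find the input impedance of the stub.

Z_in ≈ +j11.7 Ω

λ = v/f = 0.6·c / 2.73 GHz = 0.0659 m
βl = 2π·l/λ = 2π × 0.287 = 103°
tan(βl) = -4.27
For an open-ended stub, Z_in = −jZ_0·cot(βl) = −jZ_0/tan(βl)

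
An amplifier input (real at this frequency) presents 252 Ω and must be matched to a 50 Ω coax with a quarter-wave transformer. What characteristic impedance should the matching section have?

Z_qwt ≈ 112 Ω

Z_qwt = √(Z_0·R_L) = √(50 × 252) = √12600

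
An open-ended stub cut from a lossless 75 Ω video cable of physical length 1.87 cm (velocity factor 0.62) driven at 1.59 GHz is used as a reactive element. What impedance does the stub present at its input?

λ = v/f = 0.62·c / 1.59 GHz = 0.117 m
βl = 2π·l/λ = 2π × 0.16 = 57.5°
tan(βl) = 1.57
For an open-ended stub, Z_in = −jZ_0·cot(βl) = −jZ_0/tan(βl)

Z_in ≈ −j47.7 Ω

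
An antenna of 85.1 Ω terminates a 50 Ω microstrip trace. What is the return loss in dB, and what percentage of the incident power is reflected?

RL ≈ 11.7 dB; 6.75% of incident power reflected

Γ = (85.1 − 50)/(85.1 + 50) = 0.26
RL = −20·log₁₀(0.26) = 11.7 dB
P_refl/P_inc = |Γ|² = 0.0675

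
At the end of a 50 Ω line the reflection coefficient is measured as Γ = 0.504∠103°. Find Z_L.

Z_L = Z_0·(1 + Γ)/(1 − Γ) = 50·(0.887 + j0.491)/(1.11 − j0.491)

Z_L ≈ 25.2 + j33.2 Ω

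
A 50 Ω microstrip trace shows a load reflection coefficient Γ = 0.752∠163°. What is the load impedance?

Z_L ≈ 7.23 + j7.32 Ω

Z_L = Z_0·(1 + Γ)/(1 − Γ) = 50·(0.281 + j0.22)/(1.72 − j0.22)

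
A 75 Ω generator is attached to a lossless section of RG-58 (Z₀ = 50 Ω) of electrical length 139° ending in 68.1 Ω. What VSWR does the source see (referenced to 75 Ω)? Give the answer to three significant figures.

tan(βl) = -0.869
Z_in = Z_0·(Z_L + jZ_0·tanβl)/(Z_0 + jZ_L·tanβl) = 49.8 + j15.5 Ω
Γ_s = (Z_in − Z_s)/(Z_in + Z_s) = (-25.2 + j15.5)/(125 + j15.5), |Γ_s| = 0.235
VSWR = (1 + |Γ_s|)/(1 − |Γ_s|)

VSWR ≈ 1.62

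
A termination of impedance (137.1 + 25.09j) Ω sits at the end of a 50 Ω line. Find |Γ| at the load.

Γ = (Z_L − Z_0)/(Z_L + Z_0) = (87.1 + j25.09)/(187.1 + j25.09)
|Γ| = 90.6/189

|Γ| ≈ 0.48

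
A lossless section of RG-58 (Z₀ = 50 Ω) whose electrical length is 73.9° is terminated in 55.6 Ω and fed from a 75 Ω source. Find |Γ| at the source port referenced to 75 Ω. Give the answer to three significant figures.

|Γ| ≈ 0.244

tan(βl) = 3.46
Z_in = Z_0·(Z_L + jZ_0·tanβl)/(Z_0 + jZ_L·tanβl) = 45.6 − j2.59 Ω
Γ_s = (Z_in − Z_s)/(Z_in + Z_s) = (-29.4 − j2.59)/(121 − j2.59), |Γ_s| = 0.244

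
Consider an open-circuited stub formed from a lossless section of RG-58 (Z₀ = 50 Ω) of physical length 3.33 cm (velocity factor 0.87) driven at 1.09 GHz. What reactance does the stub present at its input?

λ = v/f = 0.87·c / 1.09 GHz = 0.239 m
βl = 2π·l/λ = 2π × 0.139 = 50.1°
tan(βl) = 1.19
For an open-circuited stub, Z_in = −jZ_0·cot(βl) = −jZ_0/tan(βl)

X_in ≈ -41.9 Ω (capacitive)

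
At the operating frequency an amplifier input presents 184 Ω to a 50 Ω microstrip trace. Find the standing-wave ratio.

For a purely resistive load, VSWR = R_L/Z_0 or Z_0/R_L (whichever > 1) = 184/50

VSWR ≈ 3.68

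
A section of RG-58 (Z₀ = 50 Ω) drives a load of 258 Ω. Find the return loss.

Γ = (258 − 50)/(258 + 50) = 0.675
RL = −20·log₁₀|Γ| = −20·log₁₀(0.675)

RL ≈ 3.41 dB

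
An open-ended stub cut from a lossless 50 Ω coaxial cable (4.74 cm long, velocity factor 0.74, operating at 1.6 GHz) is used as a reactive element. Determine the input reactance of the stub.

λ = v/f = 0.74·c / 1.6 GHz = 0.139 m
βl = 2π·l/λ = 2π × 0.342 = 123°
tan(βl) = -1.54
For an open-ended stub, Z_in = −jZ_0·cot(βl) = −jZ_0/tan(βl)

X_in ≈ 32.5 Ω (inductive)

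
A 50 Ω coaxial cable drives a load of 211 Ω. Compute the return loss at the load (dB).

Γ = (211 − 50)/(211 + 50) = 0.617
RL = −20·log₁₀|Γ| = −20·log₁₀(0.617)

RL ≈ 4.2 dB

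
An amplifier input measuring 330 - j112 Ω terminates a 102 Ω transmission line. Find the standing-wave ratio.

Γ = (Z_L − Z_0)/(Z_L + Z_0) = (228 − j112)/(432 − j112)
|Γ| = 254/446 = 0.569
VSWR = (1 + |Γ|)/(1 − |Γ|) = 1.57/0.431

VSWR ≈ 3.64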